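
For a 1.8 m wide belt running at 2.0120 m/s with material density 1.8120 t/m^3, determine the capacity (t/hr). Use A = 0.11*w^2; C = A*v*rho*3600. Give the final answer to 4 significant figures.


A = 0.11 * 1.8^2 = 0.3564 m^2
C = 0.3564 * 2.0120 * 1.8120 * 3600
C = 4678 t/hr


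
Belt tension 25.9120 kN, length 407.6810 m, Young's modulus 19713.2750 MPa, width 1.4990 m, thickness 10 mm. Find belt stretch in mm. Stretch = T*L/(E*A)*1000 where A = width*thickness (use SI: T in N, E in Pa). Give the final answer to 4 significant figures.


A = 1.4990 * 0.01 = 0.01499 m^2
Stretch = 25.9120*1000 * 407.6810 / (19713.2750e6 * 0.01499) * 1000
Stretch = 35.75 mm


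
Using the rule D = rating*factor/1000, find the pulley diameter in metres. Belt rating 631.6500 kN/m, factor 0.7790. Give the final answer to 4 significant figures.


D = 631.6500 * 0.7790 / 1000
D = 0.4921 m


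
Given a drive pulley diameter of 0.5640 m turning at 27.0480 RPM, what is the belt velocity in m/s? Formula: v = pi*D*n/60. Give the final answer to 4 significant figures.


v = pi * 0.5640 * 27.0480 / 60
v = 0.7988 m/s


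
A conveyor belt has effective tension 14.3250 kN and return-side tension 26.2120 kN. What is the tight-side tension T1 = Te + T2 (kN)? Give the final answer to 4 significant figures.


T1 = Te + T2 = 14.3250 + 26.2120
T1 = 40.54 kN


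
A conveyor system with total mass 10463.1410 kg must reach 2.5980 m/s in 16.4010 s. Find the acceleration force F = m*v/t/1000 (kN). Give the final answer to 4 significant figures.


F = 10463.1410 * 2.5980 / 16.4010 / 1000
F = 1.657 kN


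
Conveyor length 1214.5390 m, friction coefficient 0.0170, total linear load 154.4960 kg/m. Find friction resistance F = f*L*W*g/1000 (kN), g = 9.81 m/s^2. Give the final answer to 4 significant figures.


F = 0.0170 * 1214.5390 * 154.4960 * 9.81 / 1000
F = 31.29 kN


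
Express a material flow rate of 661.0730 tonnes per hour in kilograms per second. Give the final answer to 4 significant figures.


m_dot = 661.0730 * 1000 / 3600
m_dot = 183.6 kg/s


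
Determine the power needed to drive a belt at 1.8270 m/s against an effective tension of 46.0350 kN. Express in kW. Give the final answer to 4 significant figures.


P = Te * v = 46.0350 * 1.8270
P = 84.11 kW


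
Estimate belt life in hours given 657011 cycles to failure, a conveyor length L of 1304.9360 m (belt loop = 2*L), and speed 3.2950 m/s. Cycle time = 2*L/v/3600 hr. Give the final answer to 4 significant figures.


cycle_time = 2 * 1304.9360 / 3.2950 / 3600 = 0.22002 hr
life = 657011 * 0.22002 = 144600 hours


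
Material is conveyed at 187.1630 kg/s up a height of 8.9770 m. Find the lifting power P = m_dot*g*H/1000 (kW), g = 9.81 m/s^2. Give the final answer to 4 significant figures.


P = 187.1630 * 9.81 * 8.9770 / 1000
P = 16.48 kW


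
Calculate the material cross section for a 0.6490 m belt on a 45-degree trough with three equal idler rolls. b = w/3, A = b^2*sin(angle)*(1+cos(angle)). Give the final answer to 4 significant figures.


b = 0.6490/3 = 0.216333 m
A = 0.216333^2 * sin(45 deg) * (1 + cos(45 deg))
A = 0.05649 m^2


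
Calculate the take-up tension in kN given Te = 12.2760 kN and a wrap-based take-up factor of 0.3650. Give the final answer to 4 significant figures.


T_tu = 12.2760 * 0.3650
T_tu = 4.481 kN


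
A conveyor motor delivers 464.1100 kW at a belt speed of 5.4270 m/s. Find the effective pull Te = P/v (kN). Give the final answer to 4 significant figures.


Te = P / v = 464.1100 / 5.4270
Te = 85.52 kN


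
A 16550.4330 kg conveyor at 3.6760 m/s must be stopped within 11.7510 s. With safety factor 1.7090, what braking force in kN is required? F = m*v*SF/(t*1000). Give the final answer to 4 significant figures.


F = 16550.4330 * 3.6760 / 11.7510 * 1.7090 / 1000
F = 8.848 kN


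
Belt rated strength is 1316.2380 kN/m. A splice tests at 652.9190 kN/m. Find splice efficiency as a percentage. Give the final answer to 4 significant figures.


Eff = 652.9190 / 1316.2380 * 100
Eff = 49.60 %


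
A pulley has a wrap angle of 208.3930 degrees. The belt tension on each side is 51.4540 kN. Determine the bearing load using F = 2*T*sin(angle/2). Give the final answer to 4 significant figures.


F = 2 * 51.4540 * sin(208.3930/2 deg)
F = 99.77 kN


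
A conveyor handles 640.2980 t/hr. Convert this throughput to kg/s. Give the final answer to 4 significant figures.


m_dot = 640.2980 * 1000 / 3600
m_dot = 177.9 kg/s


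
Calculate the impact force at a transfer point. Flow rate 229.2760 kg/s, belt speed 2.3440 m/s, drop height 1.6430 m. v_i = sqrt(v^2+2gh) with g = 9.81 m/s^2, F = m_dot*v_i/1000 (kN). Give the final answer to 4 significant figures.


v_i = sqrt(2.3440^2 + 2*9.81*1.6430) = 6.14247 m/s
F = 229.2760 * 6.14247 / 1000
F = 1.408 kN


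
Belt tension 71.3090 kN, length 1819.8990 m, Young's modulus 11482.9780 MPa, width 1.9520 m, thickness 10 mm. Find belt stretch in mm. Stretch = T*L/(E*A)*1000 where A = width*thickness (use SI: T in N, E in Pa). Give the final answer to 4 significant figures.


A = 1.9520 * 0.01 = 0.01952 m^2
Stretch = 71.3090*1000 * 1819.8990 / (11482.9780e6 * 0.01952) * 1000
Stretch = 579.0 mm


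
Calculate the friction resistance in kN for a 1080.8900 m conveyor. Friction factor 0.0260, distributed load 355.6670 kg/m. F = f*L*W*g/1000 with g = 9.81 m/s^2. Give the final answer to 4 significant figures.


F = 0.0260 * 1080.8900 * 355.6670 * 9.81 / 1000
F = 98.05 kN


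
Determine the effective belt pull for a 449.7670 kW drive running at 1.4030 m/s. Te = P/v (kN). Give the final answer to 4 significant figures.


Te = P / v = 449.7670 / 1.4030
Te = 320.6 kN


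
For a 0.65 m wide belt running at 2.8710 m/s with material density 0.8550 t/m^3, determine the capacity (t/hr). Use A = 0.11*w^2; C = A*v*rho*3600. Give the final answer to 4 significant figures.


A = 0.11 * 0.65^2 = 0.046475 m^2
C = 0.046475 * 2.8710 * 0.8550 * 3600
C = 410.7 t/hr


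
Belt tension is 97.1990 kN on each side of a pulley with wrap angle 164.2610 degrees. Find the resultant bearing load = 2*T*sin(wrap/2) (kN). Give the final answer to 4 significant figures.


F = 2 * 97.1990 * sin(164.2610/2 deg)
F = 192.6 kN


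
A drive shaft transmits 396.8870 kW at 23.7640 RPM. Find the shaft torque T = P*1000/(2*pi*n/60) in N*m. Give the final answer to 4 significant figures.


omega = 2*pi*23.7640/60 = 2.48856 rad/s
T = 396.8870*1000 / 2.48856
T = 159500 N*m


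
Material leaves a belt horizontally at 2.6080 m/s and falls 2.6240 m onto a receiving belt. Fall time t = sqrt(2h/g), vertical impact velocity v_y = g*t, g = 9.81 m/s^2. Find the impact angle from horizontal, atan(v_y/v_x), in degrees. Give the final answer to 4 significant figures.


t = sqrt(2*2.6240/9.81) = 0.731413 s
v_y = 9.81 * 0.731413 = 7.17516 m/s
angle = atan(7.17516 / 2.6080) = 70.02 deg


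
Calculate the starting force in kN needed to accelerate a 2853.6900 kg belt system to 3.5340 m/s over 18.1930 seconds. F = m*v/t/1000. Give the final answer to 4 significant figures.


F = 2853.6900 * 3.5340 / 18.1930 / 1000
F = 0.5543 kN


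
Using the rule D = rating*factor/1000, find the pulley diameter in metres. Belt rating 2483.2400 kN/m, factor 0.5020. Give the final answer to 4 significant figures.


D = 2483.2400 * 0.5020 / 1000
D = 1.247 m


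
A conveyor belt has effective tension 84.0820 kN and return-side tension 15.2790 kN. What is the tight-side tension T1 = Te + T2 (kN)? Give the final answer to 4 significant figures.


T1 = Te + T2 = 84.0820 + 15.2790
T1 = 99.36 kN


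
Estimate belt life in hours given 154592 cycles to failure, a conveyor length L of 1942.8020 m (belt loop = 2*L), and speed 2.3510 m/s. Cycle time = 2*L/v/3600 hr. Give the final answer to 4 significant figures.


cycle_time = 2 * 1942.8020 / 2.3510 / 3600 = 0.459096 hr
life = 154592 * 0.459096 = 70970 hours


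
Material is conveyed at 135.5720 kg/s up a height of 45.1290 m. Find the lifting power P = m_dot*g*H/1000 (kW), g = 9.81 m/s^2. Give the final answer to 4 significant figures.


P = 135.5720 * 9.81 * 45.1290 / 1000
P = 60.02 kW


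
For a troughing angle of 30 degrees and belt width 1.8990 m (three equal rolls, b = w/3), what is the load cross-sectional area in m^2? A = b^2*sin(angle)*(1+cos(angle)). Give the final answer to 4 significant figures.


b = 1.8990/3 = 0.633 m
A = 0.633^2 * sin(30 deg) * (1 + cos(30 deg))
A = 0.3738 m^2


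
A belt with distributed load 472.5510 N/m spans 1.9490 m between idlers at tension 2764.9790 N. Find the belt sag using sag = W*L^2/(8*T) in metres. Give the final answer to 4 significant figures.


sag = 472.5510 * 1.9490^2 / (8 * 2764.9790)
sag = 0.08115 m


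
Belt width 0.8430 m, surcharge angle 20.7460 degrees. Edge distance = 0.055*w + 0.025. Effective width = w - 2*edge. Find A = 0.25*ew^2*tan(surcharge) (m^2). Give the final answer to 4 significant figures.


edge = 0.055*0.8430 + 0.025 = 0.071365 m
ew = 0.8430 - 2*0.071365 = 0.70027 m
A = 0.25 * 0.70027^2 * tan(20.7460 deg)
A = 0.04644 m^2


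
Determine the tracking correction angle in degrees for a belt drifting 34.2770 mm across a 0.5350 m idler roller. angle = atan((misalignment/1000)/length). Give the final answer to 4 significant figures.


misalign_m = 34.2770 / 1000 = 0.034277 m
angle = atan(0.034277 / 0.5350)
angle = 3.666 deg


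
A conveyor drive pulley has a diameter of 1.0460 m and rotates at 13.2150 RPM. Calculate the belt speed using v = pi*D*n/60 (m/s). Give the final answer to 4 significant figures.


v = pi * 1.0460 * 13.2150 / 60
v = 0.7238 m/s


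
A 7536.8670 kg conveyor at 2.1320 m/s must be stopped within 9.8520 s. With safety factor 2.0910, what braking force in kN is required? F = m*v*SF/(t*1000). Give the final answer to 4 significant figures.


F = 7536.8670 * 2.1320 / 9.8520 * 2.0910 / 1000
F = 3.410 kN


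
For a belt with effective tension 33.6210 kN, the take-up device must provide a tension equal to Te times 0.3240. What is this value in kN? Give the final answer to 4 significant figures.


T_tu = 33.6210 * 0.3240
T_tu = 10.89 kN


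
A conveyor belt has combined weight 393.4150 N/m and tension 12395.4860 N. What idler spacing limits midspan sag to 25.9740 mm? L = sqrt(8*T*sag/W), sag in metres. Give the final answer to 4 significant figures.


sag = 25.9740/1000 = 0.025974 m
L = sqrt(8 * 12395.4860 * 0.025974 / 393.4150)
L = 2.559 m


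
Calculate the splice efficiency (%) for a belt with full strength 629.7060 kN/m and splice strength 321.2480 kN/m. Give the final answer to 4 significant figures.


Eff = 321.2480 / 629.7060 * 100
Eff = 51.02 %


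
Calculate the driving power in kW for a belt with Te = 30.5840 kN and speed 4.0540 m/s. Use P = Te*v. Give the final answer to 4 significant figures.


P = Te * v = 30.5840 * 4.0540
P = 124.0 kW


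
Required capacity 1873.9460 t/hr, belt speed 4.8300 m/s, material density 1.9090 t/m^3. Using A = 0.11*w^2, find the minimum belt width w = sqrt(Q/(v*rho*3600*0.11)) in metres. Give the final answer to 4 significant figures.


A_req = 1873.9460 / (4.8300 * 1.9090 * 3600) = 0.0564549 m^2
w = sqrt(0.0564549 / 0.11)
w = 0.7164 m


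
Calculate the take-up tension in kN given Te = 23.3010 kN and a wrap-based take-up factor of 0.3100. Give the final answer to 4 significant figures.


T_tu = 23.3010 * 0.3100
T_tu = 7.223 kN


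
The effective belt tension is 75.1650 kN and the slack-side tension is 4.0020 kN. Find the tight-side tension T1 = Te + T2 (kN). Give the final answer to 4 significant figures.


T1 = Te + T2 = 75.1650 + 4.0020
T1 = 79.17 kN


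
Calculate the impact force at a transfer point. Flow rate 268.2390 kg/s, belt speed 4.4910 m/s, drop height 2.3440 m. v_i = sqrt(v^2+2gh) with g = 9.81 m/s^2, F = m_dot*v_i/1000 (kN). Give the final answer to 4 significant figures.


v_i = sqrt(4.4910^2 + 2*9.81*2.3440) = 8.13378 m/s
F = 268.2390 * 8.13378 / 1000
F = 2.182 kN


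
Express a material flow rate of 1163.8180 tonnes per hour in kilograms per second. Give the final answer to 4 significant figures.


m_dot = 1163.8180 * 1000 / 3600
m_dot = 323.3 kg/s


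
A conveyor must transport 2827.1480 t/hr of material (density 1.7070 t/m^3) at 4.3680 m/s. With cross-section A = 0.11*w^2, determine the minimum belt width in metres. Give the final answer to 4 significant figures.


A_req = 2827.1480 / (4.3680 * 1.7070 * 3600) = 0.105325 m^2
w = sqrt(0.105325 / 0.11)
w = 0.9785 m


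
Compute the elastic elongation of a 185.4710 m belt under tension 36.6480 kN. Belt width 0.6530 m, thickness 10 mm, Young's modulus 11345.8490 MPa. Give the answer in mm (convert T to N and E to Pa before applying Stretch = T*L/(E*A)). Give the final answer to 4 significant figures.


A = 0.6530 * 0.01 = 0.00653 m^2
Stretch = 36.6480*1000 * 185.4710 / (11345.8490e6 * 0.00653) * 1000
Stretch = 91.74 mm


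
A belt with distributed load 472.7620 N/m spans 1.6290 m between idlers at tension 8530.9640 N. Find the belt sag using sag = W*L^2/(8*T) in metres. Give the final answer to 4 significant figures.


sag = 472.7620 * 1.6290^2 / (8 * 8530.9640)
sag = 0.01838 m


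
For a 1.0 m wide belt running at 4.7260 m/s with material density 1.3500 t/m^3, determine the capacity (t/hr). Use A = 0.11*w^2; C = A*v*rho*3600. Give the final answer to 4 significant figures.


A = 0.11 * 1.0^2 = 0.11 m^2
C = 0.11 * 4.7260 * 1.3500 * 3600
C = 2527 t/hr


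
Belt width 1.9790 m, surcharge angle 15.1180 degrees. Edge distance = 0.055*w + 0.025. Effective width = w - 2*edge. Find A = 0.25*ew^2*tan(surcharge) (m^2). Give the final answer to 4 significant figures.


edge = 0.055*1.9790 + 0.025 = 0.133845 m
ew = 1.9790 - 2*0.133845 = 1.71131 m
A = 0.25 * 1.71131^2 * tan(15.1180 deg)
A = 0.1978 m^2


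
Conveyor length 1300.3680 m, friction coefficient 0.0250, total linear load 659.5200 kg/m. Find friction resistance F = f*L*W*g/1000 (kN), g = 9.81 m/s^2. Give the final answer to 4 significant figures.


F = 0.0250 * 1300.3680 * 659.5200 * 9.81 / 1000
F = 210.3 kN


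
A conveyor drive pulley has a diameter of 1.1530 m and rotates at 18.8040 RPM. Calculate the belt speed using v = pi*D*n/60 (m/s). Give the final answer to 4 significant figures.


v = pi * 1.1530 * 18.8040 / 60
v = 1.135 m/s


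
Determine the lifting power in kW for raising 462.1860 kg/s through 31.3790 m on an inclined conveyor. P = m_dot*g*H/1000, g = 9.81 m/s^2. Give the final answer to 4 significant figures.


P = 462.1860 * 9.81 * 31.3790 / 1000
P = 142.3 kW


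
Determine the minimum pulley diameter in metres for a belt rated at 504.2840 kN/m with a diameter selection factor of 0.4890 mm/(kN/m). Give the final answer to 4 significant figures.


D = 504.2840 * 0.4890 / 1000
D = 0.2466 m


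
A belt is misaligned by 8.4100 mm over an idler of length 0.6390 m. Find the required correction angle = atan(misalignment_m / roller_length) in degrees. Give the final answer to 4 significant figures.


misalign_m = 8.4100 / 1000 = 0.008410 m
angle = atan(0.008410 / 0.6390)
angle = 0.7540 deg


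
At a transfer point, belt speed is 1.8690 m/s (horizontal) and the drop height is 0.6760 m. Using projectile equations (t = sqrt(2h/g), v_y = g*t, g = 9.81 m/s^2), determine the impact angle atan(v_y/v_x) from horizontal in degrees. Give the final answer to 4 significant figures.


t = sqrt(2*0.6760/9.81) = 0.371239 s
v_y = 9.81 * 0.371239 = 3.64185 m/s
angle = atan(3.64185 / 1.8690) = 62.83 deg


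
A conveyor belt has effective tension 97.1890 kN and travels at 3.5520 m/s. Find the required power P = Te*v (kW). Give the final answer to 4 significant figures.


P = Te * v = 97.1890 * 3.5520
P = 345.2 kW


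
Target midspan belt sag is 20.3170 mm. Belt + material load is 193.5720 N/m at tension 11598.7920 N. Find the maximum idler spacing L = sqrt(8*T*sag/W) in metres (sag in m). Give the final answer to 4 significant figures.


sag = 20.3170/1000 = 0.020317 m
L = sqrt(8 * 11598.7920 * 0.020317 / 193.5720)
L = 3.121 m


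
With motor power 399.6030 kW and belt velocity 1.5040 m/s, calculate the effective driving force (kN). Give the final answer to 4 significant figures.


Te = P / v = 399.6030 / 1.5040
Te = 265.7 kN


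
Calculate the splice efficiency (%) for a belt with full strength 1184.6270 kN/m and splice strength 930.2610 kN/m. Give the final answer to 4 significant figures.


Eff = 930.2610 / 1184.6270 * 100
Eff = 78.53 %


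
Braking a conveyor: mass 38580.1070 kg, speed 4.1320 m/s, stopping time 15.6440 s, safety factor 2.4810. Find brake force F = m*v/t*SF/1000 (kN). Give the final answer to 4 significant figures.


F = 38580.1070 * 4.1320 / 15.6440 * 2.4810 / 1000
F = 25.28 kN


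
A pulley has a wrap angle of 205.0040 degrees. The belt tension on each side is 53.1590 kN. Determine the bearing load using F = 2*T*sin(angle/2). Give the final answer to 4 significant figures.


F = 2 * 53.1590 * sin(205.0040/2 deg)
F = 103.8 kN


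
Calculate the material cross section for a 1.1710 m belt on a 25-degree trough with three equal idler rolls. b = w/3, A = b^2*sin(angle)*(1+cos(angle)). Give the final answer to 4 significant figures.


b = 1.1710/3 = 0.390333 m
A = 0.390333^2 * sin(25 deg) * (1 + cos(25 deg))
A = 0.1227 m^2


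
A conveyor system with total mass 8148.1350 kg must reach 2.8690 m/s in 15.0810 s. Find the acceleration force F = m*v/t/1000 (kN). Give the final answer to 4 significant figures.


F = 8148.1350 * 2.8690 / 15.0810 / 1000
F = 1.550 kN


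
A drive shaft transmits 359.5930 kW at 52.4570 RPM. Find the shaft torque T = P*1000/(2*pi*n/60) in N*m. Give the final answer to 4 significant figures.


omega = 2*pi*52.4570/60 = 5.49328 rad/s
T = 359.5930*1000 / 5.49328
T = 65460 N*m


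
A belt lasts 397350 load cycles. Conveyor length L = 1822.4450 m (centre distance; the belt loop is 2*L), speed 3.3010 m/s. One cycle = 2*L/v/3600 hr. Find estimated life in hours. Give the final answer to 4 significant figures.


cycle_time = 2 * 1822.4450 / 3.3010 / 3600 = 0.306716 hr
life = 397350 * 0.306716 = 121900 hours


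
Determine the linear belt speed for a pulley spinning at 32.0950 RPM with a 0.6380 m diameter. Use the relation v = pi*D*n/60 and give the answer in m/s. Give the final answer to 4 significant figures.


v = pi * 0.6380 * 32.0950 / 60
v = 1.072 m/s


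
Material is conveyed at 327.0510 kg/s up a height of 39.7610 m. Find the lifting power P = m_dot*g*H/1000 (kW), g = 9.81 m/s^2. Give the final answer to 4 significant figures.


P = 327.0510 * 9.81 * 39.7610 / 1000
P = 127.6 kW


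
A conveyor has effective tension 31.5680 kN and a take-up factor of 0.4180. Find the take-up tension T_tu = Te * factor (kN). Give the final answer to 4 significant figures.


T_tu = 31.5680 * 0.4180
T_tu = 13.20 kN


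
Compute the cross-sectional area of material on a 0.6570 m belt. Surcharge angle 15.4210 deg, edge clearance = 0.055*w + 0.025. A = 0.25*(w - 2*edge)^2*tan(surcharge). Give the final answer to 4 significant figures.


edge = 0.055*0.6570 + 0.025 = 0.061135 m
ew = 0.6570 - 2*0.061135 = 0.53473 m
A = 0.25 * 0.53473^2 * tan(15.4210 deg)
A = 0.01972 m^2


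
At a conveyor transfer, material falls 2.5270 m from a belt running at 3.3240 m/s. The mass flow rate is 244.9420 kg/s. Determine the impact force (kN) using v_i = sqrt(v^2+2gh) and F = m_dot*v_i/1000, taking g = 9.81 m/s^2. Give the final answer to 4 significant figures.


v_i = sqrt(3.3240^2 + 2*9.81*2.5270) = 7.78644 m/s
F = 244.9420 * 7.78644 / 1000
F = 1.907 kN


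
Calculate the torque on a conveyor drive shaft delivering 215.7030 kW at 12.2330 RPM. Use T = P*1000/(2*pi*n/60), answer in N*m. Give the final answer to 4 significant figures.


omega = 2*pi*12.2330/60 = 1.28104 rad/s
T = 215.7030*1000 / 1.28104
T = 168400 N*m


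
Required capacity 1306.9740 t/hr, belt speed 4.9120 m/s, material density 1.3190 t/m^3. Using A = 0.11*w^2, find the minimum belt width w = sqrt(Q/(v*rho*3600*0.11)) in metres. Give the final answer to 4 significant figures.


A_req = 1306.9740 / (4.9120 * 1.3190 * 3600) = 0.0560352 m^2
w = sqrt(0.0560352 / 0.11)
w = 0.7137 m


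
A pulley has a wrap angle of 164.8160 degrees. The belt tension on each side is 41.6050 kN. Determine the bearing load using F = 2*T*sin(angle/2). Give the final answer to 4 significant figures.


F = 2 * 41.6050 * sin(164.8160/2 deg)
F = 82.48 kN


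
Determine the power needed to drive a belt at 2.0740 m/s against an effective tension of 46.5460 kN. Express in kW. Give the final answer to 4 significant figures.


P = Te * v = 46.5460 * 2.0740
P = 96.54 kW


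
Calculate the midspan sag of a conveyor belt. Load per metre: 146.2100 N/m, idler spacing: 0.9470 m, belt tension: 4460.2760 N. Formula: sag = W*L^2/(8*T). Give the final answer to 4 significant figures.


sag = 146.2100 * 0.9470^2 / (8 * 4460.2760)
sag = 0.003675 m


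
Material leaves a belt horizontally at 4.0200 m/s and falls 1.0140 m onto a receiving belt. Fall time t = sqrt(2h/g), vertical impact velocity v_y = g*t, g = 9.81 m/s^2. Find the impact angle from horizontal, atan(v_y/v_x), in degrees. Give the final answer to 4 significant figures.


t = sqrt(2*1.0140/9.81) = 0.454673 s
v_y = 9.81 * 0.454673 = 4.46034 m/s
angle = atan(4.46034 / 4.0200) = 47.97 deg


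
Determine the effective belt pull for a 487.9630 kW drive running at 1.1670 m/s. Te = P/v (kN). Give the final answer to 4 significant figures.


Te = P / v = 487.9630 / 1.1670
Te = 418.1 kN


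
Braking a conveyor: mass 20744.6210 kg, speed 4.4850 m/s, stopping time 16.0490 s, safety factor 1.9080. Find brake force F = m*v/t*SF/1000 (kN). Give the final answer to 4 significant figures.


F = 20744.6210 * 4.4850 / 16.0490 * 1.9080 / 1000
F = 11.06 kN


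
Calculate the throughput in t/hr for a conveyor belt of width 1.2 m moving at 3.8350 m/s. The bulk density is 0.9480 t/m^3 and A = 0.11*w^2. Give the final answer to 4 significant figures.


A = 0.11 * 1.2^2 = 0.1584 m^2
C = 0.1584 * 3.8350 * 0.9480 * 3600
C = 2073 t/hr


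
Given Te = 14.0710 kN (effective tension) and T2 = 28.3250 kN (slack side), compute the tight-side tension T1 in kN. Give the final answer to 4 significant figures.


T1 = Te + T2 = 14.0710 + 28.3250
T1 = 42.40 kN


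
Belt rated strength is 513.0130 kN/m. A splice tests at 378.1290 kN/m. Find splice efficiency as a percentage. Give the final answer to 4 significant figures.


Eff = 378.1290 / 513.0130 * 100
Eff = 73.71 %


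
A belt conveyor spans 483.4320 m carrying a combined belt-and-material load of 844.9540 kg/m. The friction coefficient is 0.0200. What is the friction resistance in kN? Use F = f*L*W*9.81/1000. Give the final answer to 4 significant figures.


F = 0.0200 * 483.4320 * 844.9540 * 9.81 / 1000
F = 80.14 kN


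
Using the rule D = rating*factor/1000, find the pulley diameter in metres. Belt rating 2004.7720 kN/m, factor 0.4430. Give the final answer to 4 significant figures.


D = 2004.7720 * 0.4430 / 1000
D = 0.8881 m


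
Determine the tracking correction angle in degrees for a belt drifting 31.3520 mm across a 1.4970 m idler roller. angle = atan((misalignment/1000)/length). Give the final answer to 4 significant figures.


misalign_m = 31.3520 / 1000 = 0.031352 m
angle = atan(0.031352 / 1.4970)
angle = 1.200 deg


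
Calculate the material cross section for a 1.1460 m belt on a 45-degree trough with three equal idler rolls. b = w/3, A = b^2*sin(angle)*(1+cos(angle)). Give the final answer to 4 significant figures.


b = 1.1460/3 = 0.382 m
A = 0.382^2 * sin(45 deg) * (1 + cos(45 deg))
A = 0.1761 m^2


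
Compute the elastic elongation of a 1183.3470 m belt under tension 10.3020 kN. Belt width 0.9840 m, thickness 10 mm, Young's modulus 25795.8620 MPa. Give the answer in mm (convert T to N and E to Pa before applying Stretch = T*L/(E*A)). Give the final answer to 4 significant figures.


A = 0.9840 * 0.01 = 0.00984 m^2
Stretch = 10.3020*1000 * 1183.3470 / (25795.8620e6 * 0.00984) * 1000
Stretch = 48.03 mm


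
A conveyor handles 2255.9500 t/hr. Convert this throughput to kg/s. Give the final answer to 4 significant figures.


m_dot = 2255.9500 * 1000 / 3600
m_dot = 626.7 kg/s


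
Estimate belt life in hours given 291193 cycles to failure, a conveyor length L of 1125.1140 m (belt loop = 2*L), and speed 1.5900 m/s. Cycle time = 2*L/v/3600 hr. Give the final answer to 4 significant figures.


cycle_time = 2 * 1125.1140 / 1.5900 / 3600 = 0.393122 hr
life = 291193 * 0.393122 = 114500 hours


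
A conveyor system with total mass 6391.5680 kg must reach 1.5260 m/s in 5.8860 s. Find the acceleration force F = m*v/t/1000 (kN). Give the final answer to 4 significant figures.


F = 6391.5680 * 1.5260 / 5.8860 / 1000
F = 1.657 kN


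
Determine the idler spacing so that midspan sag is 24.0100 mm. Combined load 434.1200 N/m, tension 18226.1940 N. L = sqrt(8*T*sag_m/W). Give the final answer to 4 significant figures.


sag = 24.0100/1000 = 0.024010 m
L = sqrt(8 * 18226.1940 * 0.024010 / 434.1200)
L = 2.840 m


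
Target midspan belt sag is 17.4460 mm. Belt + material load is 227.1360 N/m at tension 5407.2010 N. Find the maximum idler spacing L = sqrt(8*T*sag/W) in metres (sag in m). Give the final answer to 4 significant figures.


sag = 17.4460/1000 = 0.017446 m
L = sqrt(8 * 5407.2010 * 0.017446 / 227.1360)
L = 1.823 m


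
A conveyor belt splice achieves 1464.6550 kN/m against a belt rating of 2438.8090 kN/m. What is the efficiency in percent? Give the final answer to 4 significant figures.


Eff = 1464.6550 / 2438.8090 * 100
Eff = 60.06 %


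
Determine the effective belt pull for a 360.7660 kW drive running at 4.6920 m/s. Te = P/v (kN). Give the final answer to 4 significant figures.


Te = P / v = 360.7660 / 4.6920
Te = 76.89 kN


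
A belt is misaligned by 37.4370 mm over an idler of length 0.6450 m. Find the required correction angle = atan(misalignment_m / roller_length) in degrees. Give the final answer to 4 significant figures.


misalign_m = 37.4370 / 1000 = 0.037437 m
angle = atan(0.037437 / 0.6450)
angle = 3.322 deg


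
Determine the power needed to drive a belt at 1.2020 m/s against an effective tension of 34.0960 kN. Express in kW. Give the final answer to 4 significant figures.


P = Te * v = 34.0960 * 1.2020
P = 40.98 kW


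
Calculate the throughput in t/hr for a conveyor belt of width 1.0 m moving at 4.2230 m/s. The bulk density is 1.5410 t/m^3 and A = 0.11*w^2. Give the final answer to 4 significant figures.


A = 0.11 * 1.0^2 = 0.11 m^2
C = 0.11 * 4.2230 * 1.5410 * 3600
C = 2577 t/hr


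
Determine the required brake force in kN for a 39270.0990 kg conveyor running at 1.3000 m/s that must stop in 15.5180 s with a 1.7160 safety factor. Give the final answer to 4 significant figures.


F = 39270.0990 * 1.3000 / 15.5180 * 1.7160 / 1000
F = 5.645 kN


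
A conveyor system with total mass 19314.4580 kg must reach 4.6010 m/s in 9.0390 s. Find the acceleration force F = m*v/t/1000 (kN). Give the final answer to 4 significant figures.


F = 19314.4580 * 4.6010 / 9.0390 / 1000
F = 9.831 kN


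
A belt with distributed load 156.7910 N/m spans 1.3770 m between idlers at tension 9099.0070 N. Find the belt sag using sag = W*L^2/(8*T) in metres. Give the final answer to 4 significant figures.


sag = 156.7910 * 1.3770^2 / (8 * 9099.0070)
sag = 0.004084 m


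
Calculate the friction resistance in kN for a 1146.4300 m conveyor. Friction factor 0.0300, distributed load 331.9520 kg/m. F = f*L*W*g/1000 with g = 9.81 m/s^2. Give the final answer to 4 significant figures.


F = 0.0300 * 1146.4300 * 331.9520 * 9.81 / 1000
F = 112.0 kN


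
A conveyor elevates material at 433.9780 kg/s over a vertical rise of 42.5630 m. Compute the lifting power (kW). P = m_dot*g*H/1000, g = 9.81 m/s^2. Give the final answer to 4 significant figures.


P = 433.9780 * 9.81 * 42.5630 / 1000
P = 181.2 kW


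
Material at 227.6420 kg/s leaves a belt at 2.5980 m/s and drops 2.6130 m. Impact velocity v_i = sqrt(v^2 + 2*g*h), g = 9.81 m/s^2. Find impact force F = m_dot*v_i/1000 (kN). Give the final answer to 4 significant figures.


v_i = sqrt(2.5980^2 + 2*9.81*2.6130) = 7.61687 m/s
F = 227.6420 * 7.61687 / 1000
F = 1.734 kN


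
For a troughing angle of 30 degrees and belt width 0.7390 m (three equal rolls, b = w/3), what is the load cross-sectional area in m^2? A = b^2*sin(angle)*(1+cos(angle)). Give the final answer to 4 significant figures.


b = 0.7390/3 = 0.246333 m
A = 0.246333^2 * sin(30 deg) * (1 + cos(30 deg))
A = 0.05662 m^2


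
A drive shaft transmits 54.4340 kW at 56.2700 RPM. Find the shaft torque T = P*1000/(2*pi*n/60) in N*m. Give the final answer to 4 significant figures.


omega = 2*pi*56.2700/60 = 5.89258 rad/s
T = 54.4340*1000 / 5.89258
T = 9238 N*m


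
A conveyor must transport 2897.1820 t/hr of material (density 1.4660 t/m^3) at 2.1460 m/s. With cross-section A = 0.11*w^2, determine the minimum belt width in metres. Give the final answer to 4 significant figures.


A_req = 2897.1820 / (2.1460 * 1.4660 * 3600) = 0.255805 m^2
w = sqrt(0.255805 / 0.11)
w = 1.525 m


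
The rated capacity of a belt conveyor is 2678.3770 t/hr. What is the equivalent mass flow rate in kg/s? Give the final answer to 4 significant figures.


m_dot = 2678.3770 * 1000 / 3600
m_dot = 744.0 kg/s


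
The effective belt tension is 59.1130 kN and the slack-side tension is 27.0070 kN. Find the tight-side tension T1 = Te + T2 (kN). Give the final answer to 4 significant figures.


T1 = Te + T2 = 59.1130 + 27.0070
T1 = 86.12 kN


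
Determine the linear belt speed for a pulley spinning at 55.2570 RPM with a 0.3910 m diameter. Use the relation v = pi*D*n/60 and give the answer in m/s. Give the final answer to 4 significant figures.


v = pi * 0.3910 * 55.2570 / 60
v = 1.131 m/s


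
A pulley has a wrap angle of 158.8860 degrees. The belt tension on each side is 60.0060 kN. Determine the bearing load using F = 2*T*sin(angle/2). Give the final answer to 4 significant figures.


F = 2 * 60.0060 * sin(158.8860/2 deg)
F = 118.0 kN


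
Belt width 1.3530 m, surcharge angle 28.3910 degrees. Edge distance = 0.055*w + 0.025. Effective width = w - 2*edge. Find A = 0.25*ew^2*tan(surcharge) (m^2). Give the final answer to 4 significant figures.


edge = 0.055*1.3530 + 0.025 = 0.099415 m
ew = 1.3530 - 2*0.099415 = 1.15417 m
A = 0.25 * 1.15417^2 * tan(28.3910 deg)
A = 0.1800 m^2


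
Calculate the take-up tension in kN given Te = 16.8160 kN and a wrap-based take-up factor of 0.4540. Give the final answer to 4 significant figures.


T_tu = 16.8160 * 0.4540
T_tu = 7.634 kN


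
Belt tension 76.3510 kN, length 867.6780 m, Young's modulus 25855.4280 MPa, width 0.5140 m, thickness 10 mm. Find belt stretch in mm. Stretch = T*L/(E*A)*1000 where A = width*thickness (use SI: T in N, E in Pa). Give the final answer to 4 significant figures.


A = 0.5140 * 0.01 = 0.00514 m^2
Stretch = 76.3510*1000 * 867.6780 / (25855.4280e6 * 0.00514) * 1000
Stretch = 498.5 mm


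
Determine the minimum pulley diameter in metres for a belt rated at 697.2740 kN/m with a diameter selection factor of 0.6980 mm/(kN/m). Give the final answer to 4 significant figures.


D = 697.2740 * 0.6980 / 1000
D = 0.4867 m


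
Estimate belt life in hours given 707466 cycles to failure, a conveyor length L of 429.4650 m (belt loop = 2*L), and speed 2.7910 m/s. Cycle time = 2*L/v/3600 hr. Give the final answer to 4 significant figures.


cycle_time = 2 * 429.4650 / 2.7910 / 3600 = 0.0854861 hr
life = 707466 * 0.0854861 = 60480 hours


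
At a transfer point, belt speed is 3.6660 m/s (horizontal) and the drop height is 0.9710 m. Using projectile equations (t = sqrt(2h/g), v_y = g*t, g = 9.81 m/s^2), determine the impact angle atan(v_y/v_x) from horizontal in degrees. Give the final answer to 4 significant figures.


t = sqrt(2*0.9710/9.81) = 0.444928 s
v_y = 9.81 * 0.444928 = 4.36474 m/s
angle = atan(4.36474 / 3.6660) = 49.97 deg


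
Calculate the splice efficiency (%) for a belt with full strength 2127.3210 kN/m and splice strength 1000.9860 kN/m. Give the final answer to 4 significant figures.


Eff = 1000.9860 / 2127.3210 * 100
Eff = 47.05 %


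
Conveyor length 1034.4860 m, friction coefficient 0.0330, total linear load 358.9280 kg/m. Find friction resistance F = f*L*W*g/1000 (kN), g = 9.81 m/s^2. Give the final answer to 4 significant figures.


F = 0.0330 * 1034.4860 * 358.9280 * 9.81 / 1000
F = 120.2 kN


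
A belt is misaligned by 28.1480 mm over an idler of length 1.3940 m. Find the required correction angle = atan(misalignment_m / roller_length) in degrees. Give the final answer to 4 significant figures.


misalign_m = 28.1480 / 1000 = 0.028148 m
angle = atan(0.028148 / 1.3940)
angle = 1.157 deg


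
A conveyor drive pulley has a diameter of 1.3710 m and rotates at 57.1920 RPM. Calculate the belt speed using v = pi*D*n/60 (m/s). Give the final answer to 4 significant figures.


v = pi * 1.3710 * 57.1920 / 60
v = 4.106 m/s


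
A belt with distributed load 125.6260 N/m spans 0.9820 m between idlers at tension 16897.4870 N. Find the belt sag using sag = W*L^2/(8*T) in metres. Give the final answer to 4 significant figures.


sag = 125.6260 * 0.9820^2 / (8 * 16897.4870)
sag = 0.0008962 m


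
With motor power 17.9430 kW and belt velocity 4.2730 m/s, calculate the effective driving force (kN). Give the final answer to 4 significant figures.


Te = P / v = 17.9430 / 4.2730
Te = 4.199 kN


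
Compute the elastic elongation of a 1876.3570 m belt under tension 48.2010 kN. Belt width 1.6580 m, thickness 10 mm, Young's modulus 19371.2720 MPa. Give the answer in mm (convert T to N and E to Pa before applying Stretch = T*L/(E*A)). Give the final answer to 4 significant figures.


A = 1.6580 * 0.01 = 0.01658 m^2
Stretch = 48.2010*1000 * 1876.3570 / (19371.2720e6 * 0.01658) * 1000
Stretch = 281.6 mm


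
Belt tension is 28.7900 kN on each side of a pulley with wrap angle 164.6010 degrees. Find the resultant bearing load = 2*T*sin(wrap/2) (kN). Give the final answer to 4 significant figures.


F = 2 * 28.7900 * sin(164.6010/2 deg)
F = 57.06 kN


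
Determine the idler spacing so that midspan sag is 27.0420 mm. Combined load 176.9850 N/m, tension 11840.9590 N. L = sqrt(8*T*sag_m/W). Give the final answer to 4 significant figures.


sag = 27.0420/1000 = 0.027042 m
L = sqrt(8 * 11840.9590 * 0.027042 / 176.9850)
L = 3.804 m


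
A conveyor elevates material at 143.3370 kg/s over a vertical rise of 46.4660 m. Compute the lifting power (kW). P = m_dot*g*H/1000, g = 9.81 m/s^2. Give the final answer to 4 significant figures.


P = 143.3370 * 9.81 * 46.4660 / 1000
P = 65.34 kW


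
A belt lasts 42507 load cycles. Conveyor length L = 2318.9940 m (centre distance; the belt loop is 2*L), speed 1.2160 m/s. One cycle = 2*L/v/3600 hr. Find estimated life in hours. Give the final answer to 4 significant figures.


cycle_time = 2 * 2318.9940 / 1.2160 / 3600 = 1.05948 hr
life = 42507 * 1.05948 = 45040 hours


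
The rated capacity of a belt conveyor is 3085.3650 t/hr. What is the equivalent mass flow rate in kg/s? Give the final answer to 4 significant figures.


m_dot = 3085.3650 * 1000 / 3600
m_dot = 857.0 kg/s


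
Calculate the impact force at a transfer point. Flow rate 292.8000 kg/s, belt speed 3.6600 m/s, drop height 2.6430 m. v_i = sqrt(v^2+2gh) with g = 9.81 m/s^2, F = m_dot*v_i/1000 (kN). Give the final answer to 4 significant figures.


v_i = sqrt(3.6600^2 + 2*9.81*2.6430) = 8.07783 m/s
F = 292.8000 * 8.07783 / 1000
F = 2.365 kN


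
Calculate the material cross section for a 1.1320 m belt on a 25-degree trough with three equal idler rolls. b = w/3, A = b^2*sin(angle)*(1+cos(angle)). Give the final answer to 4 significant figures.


b = 1.1320/3 = 0.377333 m
A = 0.377333^2 * sin(25 deg) * (1 + cos(25 deg))
A = 0.1147 m^2


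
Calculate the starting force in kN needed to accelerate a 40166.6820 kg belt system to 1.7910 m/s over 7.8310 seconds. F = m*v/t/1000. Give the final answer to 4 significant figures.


F = 40166.6820 * 1.7910 / 7.8310 / 1000
F = 9.186 kN


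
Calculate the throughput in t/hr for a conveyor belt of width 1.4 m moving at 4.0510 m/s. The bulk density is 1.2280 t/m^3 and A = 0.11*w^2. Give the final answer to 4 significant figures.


A = 0.11 * 1.4^2 = 0.2156 m^2
C = 0.2156 * 4.0510 * 1.2280 * 3600
C = 3861 t/hr


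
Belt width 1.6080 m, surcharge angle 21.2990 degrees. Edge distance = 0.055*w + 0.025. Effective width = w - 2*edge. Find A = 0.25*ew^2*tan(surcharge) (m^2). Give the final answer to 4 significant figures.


edge = 0.055*1.6080 + 0.025 = 0.11344 m
ew = 1.6080 - 2*0.11344 = 1.38112 m
A = 0.25 * 1.38112^2 * tan(21.2990 deg)
A = 0.1859 m^2


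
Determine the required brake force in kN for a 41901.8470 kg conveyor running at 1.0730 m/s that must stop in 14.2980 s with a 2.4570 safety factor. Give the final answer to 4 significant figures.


F = 41901.8470 * 1.0730 / 14.2980 * 2.4570 / 1000
F = 7.726 kN


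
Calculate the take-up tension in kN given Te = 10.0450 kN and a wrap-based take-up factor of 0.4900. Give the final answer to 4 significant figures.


T_tu = 10.0450 * 0.4900
T_tu = 4.922 kN


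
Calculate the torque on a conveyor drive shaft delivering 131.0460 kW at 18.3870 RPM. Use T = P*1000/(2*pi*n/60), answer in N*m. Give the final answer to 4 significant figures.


omega = 2*pi*18.3870/60 = 1.92548 rad/s
T = 131.0460*1000 / 1.92548
T = 68060 N*m


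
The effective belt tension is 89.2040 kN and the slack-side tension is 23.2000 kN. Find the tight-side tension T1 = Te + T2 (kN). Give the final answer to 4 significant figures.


T1 = Te + T2 = 89.2040 + 23.2000
T1 = 112.4 kN


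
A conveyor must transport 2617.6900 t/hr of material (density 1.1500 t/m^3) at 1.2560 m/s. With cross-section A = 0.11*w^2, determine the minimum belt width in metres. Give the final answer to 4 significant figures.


A_req = 2617.6900 / (1.2560 * 1.1500 * 3600) = 0.503417 m^2
w = sqrt(0.503417 / 0.11)
w = 2.139 m


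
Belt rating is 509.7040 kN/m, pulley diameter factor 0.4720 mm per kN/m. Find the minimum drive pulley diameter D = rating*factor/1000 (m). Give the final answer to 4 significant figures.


D = 509.7040 * 0.4720 / 1000
D = 0.2406 m


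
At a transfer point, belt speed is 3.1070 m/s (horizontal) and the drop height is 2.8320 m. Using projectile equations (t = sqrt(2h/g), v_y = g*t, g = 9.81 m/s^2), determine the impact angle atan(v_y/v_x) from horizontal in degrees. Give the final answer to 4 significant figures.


t = sqrt(2*2.8320/9.81) = 0.759849 s
v_y = 9.81 * 0.759849 = 7.45412 m/s
angle = atan(7.45412 / 3.1070) = 67.37 deg


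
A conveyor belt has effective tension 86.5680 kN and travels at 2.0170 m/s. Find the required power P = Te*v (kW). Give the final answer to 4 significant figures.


P = Te * v = 86.5680 * 2.0170
P = 174.6 kW


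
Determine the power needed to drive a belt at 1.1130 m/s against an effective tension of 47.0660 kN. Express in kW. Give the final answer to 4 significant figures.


P = Te * v = 47.0660 * 1.1130
P = 52.38 kW


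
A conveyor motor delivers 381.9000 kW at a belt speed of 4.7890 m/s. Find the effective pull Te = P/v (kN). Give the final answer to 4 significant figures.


Te = P / v = 381.9000 / 4.7890
Te = 79.75 kN


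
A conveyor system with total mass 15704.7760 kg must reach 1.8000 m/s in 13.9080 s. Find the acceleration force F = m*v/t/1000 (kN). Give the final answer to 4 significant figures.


F = 15704.7760 * 1.8000 / 13.9080 / 1000
F = 2.033 kN
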